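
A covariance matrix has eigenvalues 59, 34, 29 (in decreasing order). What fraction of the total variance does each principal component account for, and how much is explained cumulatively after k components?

Step 1 — total variance = trace(Sigma) = Σ λ_i = 59 + 34 + 29 = 122.

Step 2 — fraction explained by component i = λ_i / Σ λ:
  PC1: 59/122 = 0.4836
  PC2: 34/122 = 0.2787
  PC3: 29/122 = 0.2377

Step 3 — cumulative fraction after k components = (λ_1 + ... + λ_k) / Σ λ:
  k = 1: 59/122 = 0.4836
  k = 2: (59 + 34)/122 = 93/122 = 0.7623
  k = 3: (59 + 34 + 29)/122 = 122/122 = 1

Summary (fraction, with percent):

explained: PC1 0.4836 (48.36%), PC2 0.2787 (27.87%), PC3 0.2377 (23.77%);  cumulative: 0.4836, 0.7623, 1


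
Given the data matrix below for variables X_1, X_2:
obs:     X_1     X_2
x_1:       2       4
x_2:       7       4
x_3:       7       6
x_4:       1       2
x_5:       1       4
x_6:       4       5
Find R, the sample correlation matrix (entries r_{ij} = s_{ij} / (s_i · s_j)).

Step 1 — column means:
  mean(X_1) = (2 + 7 + 7 + 1 + 1 + 4) / 6 = 22/6 = 3.6667
  mean(X_2) = (4 + 4 + 6 + 2 + 4 + 5) / 6 = 25/6 = 4.1667

Step 2 — sample variances and covariances s[i,j] = (1/(n-1)) · Σ_k (x_{k,i} - mean_i) · (x_{k,j} - mean_j), with n-1 = 5:
  s[X_1,X_1] = ((-1.6667)·(-1.6667) + (3.3333)·(3.3333) + (3.3333)·(3.3333) + (-2.6667)·(-2.6667) + (-2.6667)·(-2.6667) + (0.3333)·(0.3333)) / 5 = 39.3333/5 = 7.8667
  s[X_1,X_2] = ((-1.6667)·(-0.1667) + (3.3333)·(-0.1667) + (3.3333)·(1.8333) + (-2.6667)·(-2.1667) + (-2.6667)·(-0.1667) + (0.3333)·(0.8333)) / 5 = 12.3333/5 = 2.4667
  s[X_2,X_2] = ((-0.1667)·(-0.1667) + (-0.1667)·(-0.1667) + (1.8333)·(1.8333) + (-2.1667)·(-2.1667) + (-0.1667)·(-0.1667) + (0.8333)·(0.8333)) / 5 = 8.8333/5 = 1.7667
  Sample standard deviations s_i = √(s[i,i]):
  s(X_1) = √(7.8667) = 2.8048
  s(X_2) = √(1.7667) = 1.3292

Step 3 — r_{ij} = s_{ij} / (s_i · s_j):
  r[X_1,X_1] = 1 (diagonal).
  r[X_1,X_2] = 2.4667 / (2.8048 · 1.3292) = 2.4667 / 3.728 = 0.6617
  r[X_2,X_2] = 1 (diagonal).

R is symmetric with unit diagonal. Assembling:

R = [[1, 0.6617],
 [0.6617, 1]]


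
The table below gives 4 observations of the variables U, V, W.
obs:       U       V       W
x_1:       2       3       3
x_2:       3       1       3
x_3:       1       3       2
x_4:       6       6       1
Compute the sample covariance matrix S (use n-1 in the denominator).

Step 1 — column means:
  mean(U) = (2 + 3 + 1 + 6) / 4 = 12/4 = 3
  mean(V) = (3 + 1 + 3 + 6) / 4 = 13/4 = 3.25
  mean(W) = (3 + 3 + 2 + 1) / 4 = 9/4 = 2.25

Step 2 — sample covariance S[i,j] = (1/(n-1)) · Σ_k (x_{k,i} - mean_i) · (x_{k,j} - mean_j), with n-1 = 3.
  S[U,U] = ((-1)·(-1) + (0)·(0) + (-2)·(-2) + (3)·(3)) / 3 = 14/3 = 4.6667
  S[U,V] = ((-1)·(-0.25) + (0)·(-2.25) + (-2)·(-0.25) + (3)·(2.75)) / 3 = 9/3 = 3
  S[U,W] = ((-1)·(0.75) + (0)·(0.75) + (-2)·(-0.25) + (3)·(-1.25)) / 3 = -4/3 = -1.3333
  S[V,V] = ((-0.25)·(-0.25) + (-2.25)·(-2.25) + (-0.25)·(-0.25) + (2.75)·(2.75)) / 3 = 12.75/3 = 4.25
  S[V,W] = ((-0.25)·(0.75) + (-2.25)·(0.75) + (-0.25)·(-0.25) + (2.75)·(-1.25)) / 3 = -5.25/3 = -1.75
  S[W,W] = ((0.75)·(0.75) + (0.75)·(0.75) + (-0.25)·(-0.25) + (-1.25)·(-1.25)) / 3 = 2.75/3 = 0.9167

S is symmetric (S[j,i] = S[i,j]). Assembling:

S = [[4.6667, 3, -1.3333],
 [3, 4.25, -1.75],
 [-1.3333, -1.75, 0.9167]]


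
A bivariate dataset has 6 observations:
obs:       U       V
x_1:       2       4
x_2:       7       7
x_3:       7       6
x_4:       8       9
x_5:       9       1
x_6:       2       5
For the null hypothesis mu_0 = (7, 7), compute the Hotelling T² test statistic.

Step 1 — sample mean vector:
  mean(U) = (2 + 7 + 7 + 8 + 9 + 2) / 6 = 35/6 = 5.8333
  mean(V) = (4 + 7 + 6 + 9 + 1 + 5) / 6 = 32/6 = 5.3333
  x̄ = (5.8333, 5.3333),  deviation x̄ - mu_0 = (5.8333, 5.3333) - (7, 7) = (-1.1667, -1.6667).

Step 2 — sample covariance matrix, S[i,j] = (1/(n-1)) · Σ_k (x_{k,i} - mean_i) · (x_{k,j} - mean_j), divisor n-1 = 5:
  S[U,U] = ((-3.8333)·(-3.8333) + (1.1667)·(1.1667) + (1.1667)·(1.1667) + (2.1667)·(2.1667) + (3.1667)·(3.1667) + (-3.8333)·(-3.8333)) / 5 = 46.8333/5 = 9.3667
  S[U,V] = ((-3.8333)·(-1.3333) + (1.1667)·(1.6667) + (1.1667)·(0.6667) + (2.1667)·(3.6667) + (3.1667)·(-4.3333) + (-3.8333)·(-0.3333)) / 5 = 3.3333/5 = 0.6667
  S[V,V] = ((-1.3333)·(-1.3333) + (1.6667)·(1.6667) + (0.6667)·(0.6667) + (3.6667)·(3.6667) + (-4.3333)·(-4.3333) + (-0.3333)·(-0.3333)) / 5 = 37.3333/5 = 7.4667
  S = [[9.3667, 0.6667],
 [0.6667, 7.4667]].

Step 3 — invert S. det(S) = 9.3667·7.4667 - (0.6667)² = 69.4933.
  S^{-1} = (1/det) · [[d, -b], [-b, a]] = [[0.1074, -0.0096],
 [-0.0096, 0.1348]].

Step 4 — quadratic form (x̄ - mu_0)^T · S^{-1} · (x̄ - mu_0):
  S^{-1} · (x̄ - mu_0) = (-0.1094, -0.2134),
  (x̄ - mu_0)^T · [...] = (-1.1667)·(-0.1094) + (-1.6667)·(-0.2134) = 0.4833.

Step 5 — scale by n: T² = 6 · 0.4833 = 2.9.

T² ≈ 2.9


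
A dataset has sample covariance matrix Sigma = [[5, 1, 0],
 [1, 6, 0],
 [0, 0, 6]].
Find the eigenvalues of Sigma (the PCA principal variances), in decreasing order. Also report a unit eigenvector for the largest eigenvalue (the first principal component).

Step 1 — characteristic polynomial p(λ) = det(λI - Sigma) = λ³ - tr·λ² + c_1·λ - det, where tr = trace, c_1 = sum of the principal 2×2 minors, det = det(Sigma):
  tr = 5 + 6 + 6 = 17,
  c_1 = (5·6 - (1)²) + (5·6 - (0)²) + (6·6 - (0)²) = 29 + 30 + 36 = 95,
  det = 5·(6·6 - (0)²) - (1)·((1)·6 - (0)·(0)) + (0)·((1)·(0) - 6·(0)) = 5·(36) - (1)·(6) + (0)·(0) = 174.
  So p(λ) = λ³ - 17λ² + 95λ - 174.
Step 2 — look for an integer root (rational root theorem: any rational root is an integer divisor of 174). Testing λ = 6:
  p(6) = 216 - 612 + 570 - 174 = 0  ✓
  Dividing out (λ - 6): p(λ) = (λ - 6)(λ² - 11λ + 29).
Step 3 — remaining eigenvalues from the quadratic λ² - 11λ + 29 = 0:
  Δ = 11² - 4·29 = 121 - 116 = 5,  λ = (11 ± √5)/2 = (11 ± 2.2361)/2 ≈ 6.618 or 4.382.
  Sorted: λ_1 = 6.618,  λ_2 = 6,  λ_3 = 4.382  (check: sum = 17 = tr ✓).

Step 4 — unit eigenvector for λ_1 ≈ 6.618: v spans the null space of (Sigma - λ_1 I), whose rows are
  r_1 = (-1.618, 1, 0),  r_2 = (1, -0.618, 0),  r_3 = (0, 0, -0.618).
  v is orthogonal to every row, so take v ∝ r_1 × r_3 = ((1)·(-0.618) - (0)·(0), (0)·(0) - (-1.618)·(-0.618), (-1.618)·(0) - (1)·(0)) ≈ (-0.618, -1, 0).
  Rescale (multiply by -1 so the first nonzero entry is positive): u = (0.618, 1, 0).
  ||u|| = √((0.618)² + (1)² + (0)²) = √(1.382) ≈ 1.1756,  v_1 = u/||u|| ≈ (0.5257, 0.8507, 0) (||v_1|| = 1).

λ_1 = 6.618,  λ_2 = 6,  λ_3 = 4.382;  v_1 ≈ (0.5257, 0.8507, 0)


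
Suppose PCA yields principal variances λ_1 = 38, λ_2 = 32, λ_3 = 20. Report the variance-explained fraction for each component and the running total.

Step 1 — total variance = trace(Sigma) = Σ λ_i = 38 + 32 + 20 = 90.

Step 2 — fraction explained by component i = λ_i / Σ λ:
  PC1: 38/90 = 0.4222
  PC2: 32/90 = 0.3556
  PC3: 20/90 = 0.2222

Step 3 — cumulative fraction after k components = (λ_1 + ... + λ_k) / Σ λ:
  k = 1: 38/90 = 0.4222
  k = 2: (38 + 32)/90 = 70/90 = 0.7778
  k = 3: (38 + 32 + 20)/90 = 90/90 = 1

Summary (fraction, with percent):

explained: PC1 0.4222 (42.22%), PC2 0.3556 (35.56%), PC3 0.2222 (22.22%);  cumulative: 0.4222, 0.7778, 1


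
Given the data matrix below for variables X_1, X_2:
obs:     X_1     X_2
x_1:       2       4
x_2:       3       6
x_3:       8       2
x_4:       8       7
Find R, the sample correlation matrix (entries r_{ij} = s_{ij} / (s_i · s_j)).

Step 1 — column means:
  mean(X_1) = (2 + 3 + 8 + 8) / 4 = 21/4 = 5.25
  mean(X_2) = (4 + 6 + 2 + 7) / 4 = 19/4 = 4.75

Step 2 — sample variances and covariances s[i,j] = (1/(n-1)) · Σ_k (x_{k,i} - mean_i) · (x_{k,j} - mean_j), with n-1 = 3:
  s[X_1,X_1] = ((-3.25)·(-3.25) + (-2.25)·(-2.25) + (2.75)·(2.75) + (2.75)·(2.75)) / 3 = 30.75/3 = 10.25
  s[X_1,X_2] = ((-3.25)·(-0.75) + (-2.25)·(1.25) + (2.75)·(-2.75) + (2.75)·(2.25)) / 3 = -1.75/3 = -0.5833
  s[X_2,X_2] = ((-0.75)·(-0.75) + (1.25)·(1.25) + (-2.75)·(-2.75) + (2.25)·(2.25)) / 3 = 14.75/3 = 4.9167
  Sample standard deviations s_i = √(s[i,i]):
  s(X_1) = √(10.25) = 3.2016
  s(X_2) = √(4.9167) = 2.2174

Step 3 — r_{ij} = s_{ij} / (s_i · s_j):
  r[X_1,X_1] = 1 (diagonal).
  r[X_1,X_2] = -0.5833 / (3.2016 · 2.2174) = -0.5833 / 7.099 = -0.0822
  r[X_2,X_2] = 1 (diagonal).

R is symmetric with unit diagonal. Assembling:

R = [[1, -0.0822],
 [-0.0822, 1]]


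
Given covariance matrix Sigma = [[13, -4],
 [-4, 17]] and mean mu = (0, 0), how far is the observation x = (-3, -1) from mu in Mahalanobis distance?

Step 1 — centre the observation: (x - mu) = (-3, -1).

Step 2 — invert Sigma. det(Sigma) = 13·17 - (-4)² = 205.
  Sigma^{-1} = (1/det) · [[d, -b], [-b, a]] = [[0.0829, 0.0195],
 [0.0195, 0.0634]].

Step 3 — form the quadratic (x - mu)^T · Sigma^{-1} · (x - mu):
  Sigma^{-1} · (x - mu) = (-0.2683, -0.122).
  (x - mu)^T · [Sigma^{-1} · (x - mu)] = (-3)·(-0.2683) + (-1)·(-0.122) = 0.9268.

Step 4 — take square root: d = √(0.9268) ≈ 0.9627.

d(x, mu) = √(0.9268) ≈ 0.9627


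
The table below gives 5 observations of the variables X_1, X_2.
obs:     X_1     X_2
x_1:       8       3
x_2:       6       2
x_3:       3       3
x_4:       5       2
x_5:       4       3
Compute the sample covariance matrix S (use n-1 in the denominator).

Step 1 — column means:
  mean(X_1) = (8 + 6 + 3 + 5 + 4) / 5 = 26/5 = 5.2
  mean(X_2) = (3 + 2 + 3 + 2 + 3) / 5 = 13/5 = 2.6

Step 2 — sample covariance S[i,j] = (1/(n-1)) · Σ_k (x_{k,i} - mean_i) · (x_{k,j} - mean_j), with n-1 = 4.
  S[X_1,X_1] = ((2.8)·(2.8) + (0.8)·(0.8) + (-2.2)·(-2.2) + (-0.2)·(-0.2) + (-1.2)·(-1.2)) / 4 = 14.8/4 = 3.7
  S[X_1,X_2] = ((2.8)·(0.4) + (0.8)·(-0.6) + (-2.2)·(0.4) + (-0.2)·(-0.6) + (-1.2)·(0.4)) / 4 = -0.6/4 = -0.15
  S[X_2,X_2] = ((0.4)·(0.4) + (-0.6)·(-0.6) + (0.4)·(0.4) + (-0.6)·(-0.6) + (0.4)·(0.4)) / 4 = 1.2/4 = 0.3

S is symmetric (S[j,i] = S[i,j]). Assembling:

S = [[3.7, -0.15],
 [-0.15, 0.3]]


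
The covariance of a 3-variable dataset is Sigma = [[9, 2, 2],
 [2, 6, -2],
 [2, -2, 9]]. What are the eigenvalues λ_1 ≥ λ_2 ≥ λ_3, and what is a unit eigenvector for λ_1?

Step 1 — characteristic polynomial p(λ) = det(λI - Sigma) = λ³ - tr·λ² + c_1·λ - det, where tr = trace, c_1 = sum of the principal 2×2 minors, det = det(Sigma):
  tr = 9 + 6 + 9 = 24,
  c_1 = (9·6 - (2)²) + (9·9 - (2)²) + (6·9 - (-2)²) = 50 + 77 + 50 = 177,
  det = 9·(6·9 - (-2)²) - (2)·((2)·9 - (-2)·(2)) + (2)·((2)·(-2) - 6·(2)) = 9·(50) - (2)·(22) + (2)·(-16) = 374.
  So p(λ) = λ³ - 24λ² + 177λ - 374.
Step 2 — look for an integer root (rational root theorem: any rational root is an integer divisor of 374). Testing λ = 11:
  p(11) = 1331 - 2904 + 1947 - 374 = 0  ✓
  Dividing out (λ - 11): p(λ) = (λ - 11)(λ² - 13λ + 34).
Step 3 — remaining eigenvalues from the quadratic λ² - 13λ + 34 = 0:
  Δ = 13² - 4·34 = 169 - 136 = 33,  λ = (13 ± √33)/2 = (13 ± 5.7446)/2 ≈ 9.3723 or 3.6277.
  Sorted: λ_1 = 11,  λ_2 = 9.3723,  λ_3 = 3.6277  (check: sum = 24 = tr ✓).

Step 4 — unit eigenvector for λ_1 = 11: v spans the null space of (Sigma - λ_1 I), whose rows are
  r_1 = (-2, 2, 2),  r_2 = (2, -5, -2),  r_3 = (2, -2, -2).
  v is orthogonal to every row, so take v ∝ r_1 × r_2 = ((2)·(-2) - (2)·(-5), (2)·(2) - (-2)·(-2), (-2)·(-5) - (2)·(2)) = (6, 0, 6).
  Rescale (divide by 6): u = (1, 0, 1).
  ||u|| = √((1)² + (0)² + (1)²) = √(2) ≈ 1.4142,  v_1 = u/||u|| ≈ (0.7071, 0, 0.7071) (||v_1|| = 1).

λ_1 = 11,  λ_2 = 9.3723,  λ_3 = 3.6277;  v_1 ≈ (0.7071, 0, 0.7071)


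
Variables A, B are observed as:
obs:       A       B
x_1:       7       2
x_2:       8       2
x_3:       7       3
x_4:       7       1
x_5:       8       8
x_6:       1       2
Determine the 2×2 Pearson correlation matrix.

Step 1 — column means:
  mean(A) = (7 + 8 + 7 + 7 + 8 + 1) / 6 = 38/6 = 6.3333
  mean(B) = (2 + 2 + 3 + 1 + 8 + 2) / 6 = 18/6 = 3

Step 2 — sample variances and covariances s[i,j] = (1/(n-1)) · Σ_k (x_{k,i} - mean_i) · (x_{k,j} - mean_j), with n-1 = 5:
  s[A,A] = ((0.6667)·(0.6667) + (1.6667)·(1.6667) + (0.6667)·(0.6667) + (0.6667)·(0.6667) + (1.6667)·(1.6667) + (-5.3333)·(-5.3333)) / 5 = 35.3333/5 = 7.0667
  s[A,B] = ((0.6667)·(-1) + (1.6667)·(-1) + (0.6667)·(0) + (0.6667)·(-2) + (1.6667)·(5) + (-5.3333)·(-1)) / 5 = 10/5 = 2
  s[B,B] = ((-1)·(-1) + (-1)·(-1) + (0)·(0) + (-2)·(-2) + (5)·(5) + (-1)·(-1)) / 5 = 32/5 = 6.4
  Sample standard deviations s_i = √(s[i,i]):
  s(A) = √(7.0667) = 2.6583
  s(B) = √(6.4) = 2.5298

Step 3 — r_{ij} = s_{ij} / (s_i · s_j):
  r[A,A] = 1 (diagonal).
  r[A,B] = 2 / (2.6583 · 2.5298) = 2 / 6.7251 = 0.2974
  r[B,B] = 1 (diagonal).

R is symmetric with unit diagonal. Assembling:

R = [[1, 0.2974],
 [0.2974, 1]]


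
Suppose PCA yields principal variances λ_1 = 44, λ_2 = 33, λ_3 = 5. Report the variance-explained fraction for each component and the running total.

Step 1 — total variance = trace(Sigma) = Σ λ_i = 44 + 33 + 5 = 82.

Step 2 — fraction explained by component i = λ_i / Σ λ:
  PC1: 44/82 = 0.5366
  PC2: 33/82 = 0.4024
  PC3: 5/82 = 0.061

Step 3 — cumulative fraction after k components = (λ_1 + ... + λ_k) / Σ λ:
  k = 1: 44/82 = 0.5366
  k = 2: (44 + 33)/82 = 77/82 = 0.939
  k = 3: (44 + 33 + 5)/82 = 82/82 = 1

Summary (fraction, with percent):

explained: PC1 0.5366 (53.66%), PC2 0.4024 (40.24%), PC3 0.061 (6.1%);  cumulative: 0.5366, 0.939, 1


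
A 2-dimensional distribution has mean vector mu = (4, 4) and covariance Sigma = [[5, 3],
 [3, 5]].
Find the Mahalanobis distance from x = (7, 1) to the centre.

Step 1 — centre the observation: (x - mu) = (3, -3).

Step 2 — invert Sigma. det(Sigma) = 5·5 - (3)² = 16.
  Sigma^{-1} = (1/det) · [[d, -b], [-b, a]] = [[0.3125, -0.1875],
 [-0.1875, 0.3125]].

Step 3 — form the quadratic (x - mu)^T · Sigma^{-1} · (x - mu):
  Sigma^{-1} · (x - mu) = (1.5, -1.5).
  (x - mu)^T · [Sigma^{-1} · (x - mu)] = (3)·(1.5) + (-3)·(-1.5) = 9.

Step 4 — take square root: d = √(9) ≈ 3.

d(x, mu) = √(9) ≈ 3


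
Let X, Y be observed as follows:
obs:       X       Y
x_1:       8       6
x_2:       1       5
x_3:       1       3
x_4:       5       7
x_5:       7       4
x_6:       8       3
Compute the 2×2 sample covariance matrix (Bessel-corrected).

Step 1 — column means:
  mean(X) = (8 + 1 + 1 + 5 + 7 + 8) / 6 = 30/6 = 5
  mean(Y) = (6 + 5 + 3 + 7 + 4 + 3) / 6 = 28/6 = 4.6667

Step 2 — sample covariance S[i,j] = (1/(n-1)) · Σ_k (x_{k,i} - mean_i) · (x_{k,j} - mean_j), with n-1 = 5.
  S[X,X] = ((3)·(3) + (-4)·(-4) + (-4)·(-4) + (0)·(0) + (2)·(2) + (3)·(3)) / 5 = 54/5 = 10.8
  S[X,Y] = ((3)·(1.3333) + (-4)·(0.3333) + (-4)·(-1.6667) + (0)·(2.3333) + (2)·(-0.6667) + (3)·(-1.6667)) / 5 = 3/5 = 0.6
  S[Y,Y] = ((1.3333)·(1.3333) + (0.3333)·(0.3333) + (-1.6667)·(-1.6667) + (2.3333)·(2.3333) + (-0.6667)·(-0.6667) + (-1.6667)·(-1.6667)) / 5 = 13.3333/5 = 2.6667

S is symmetric (S[j,i] = S[i,j]). Assembling:

S = [[10.8, 0.6],
 [0.6, 2.6667]]


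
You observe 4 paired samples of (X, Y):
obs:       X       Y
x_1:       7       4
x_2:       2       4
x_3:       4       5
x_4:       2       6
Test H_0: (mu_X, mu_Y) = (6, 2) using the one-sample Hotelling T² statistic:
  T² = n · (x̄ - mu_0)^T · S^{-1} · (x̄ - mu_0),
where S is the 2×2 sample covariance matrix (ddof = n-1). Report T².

Step 1 — sample mean vector:
  mean(X) = (7 + 2 + 4 + 2) / 4 = 15/4 = 3.75
  mean(Y) = (4 + 4 + 5 + 6) / 4 = 19/4 = 4.75
  x̄ = (3.75, 4.75),  deviation x̄ - mu_0 = (3.75, 4.75) - (6, 2) = (-2.25, 2.75).

Step 2 — sample covariance matrix, S[i,j] = (1/(n-1)) · Σ_k (x_{k,i} - mean_i) · (x_{k,j} - mean_j), divisor n-1 = 3:
  S[X,X] = ((3.25)·(3.25) + (-1.75)·(-1.75) + (0.25)·(0.25) + (-1.75)·(-1.75)) / 3 = 16.75/3 = 5.5833
  S[X,Y] = ((3.25)·(-0.75) + (-1.75)·(-0.75) + (0.25)·(0.25) + (-1.75)·(1.25)) / 3 = -3.25/3 = -1.0833
  S[Y,Y] = ((-0.75)·(-0.75) + (-0.75)·(-0.75) + (0.25)·(0.25) + (1.25)·(1.25)) / 3 = 2.75/3 = 0.9167
  S = [[5.5833, -1.0833],
 [-1.0833, 0.9167]].

Step 3 — invert S. det(S) = 5.5833·0.9167 - (-1.0833)² = 3.9444.
  S^{-1} = (1/det) · [[d, -b], [-b, a]] = [[0.2324, 0.2746],
 [0.2746, 1.4155]].

Step 4 — quadratic form (x̄ - mu_0)^T · S^{-1} · (x̄ - mu_0):
  S^{-1} · (x̄ - mu_0) = (0.2324, 3.2746),
  (x̄ - mu_0)^T · [...] = (-2.25)·(0.2324) + (2.75)·(3.2746) = 8.4824.

Step 5 — scale by n: T² = 4 · 8.4824 = 33.9296.

T² ≈ 33.9296


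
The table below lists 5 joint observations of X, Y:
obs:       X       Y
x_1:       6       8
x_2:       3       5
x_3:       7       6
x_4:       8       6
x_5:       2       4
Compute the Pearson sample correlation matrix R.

Step 1 — column means:
  mean(X) = (6 + 3 + 7 + 8 + 2) / 5 = 26/5 = 5.2
  mean(Y) = (8 + 5 + 6 + 6 + 4) / 5 = 29/5 = 5.8

Step 2 — sample variances and covariances s[i,j] = (1/(n-1)) · Σ_k (x_{k,i} - mean_i) · (x_{k,j} - mean_j), with n-1 = 4:
  s[X,X] = ((0.8)·(0.8) + (-2.2)·(-2.2) + (1.8)·(1.8) + (2.8)·(2.8) + (-3.2)·(-3.2)) / 4 = 26.8/4 = 6.7
  s[X,Y] = ((0.8)·(2.2) + (-2.2)·(-0.8) + (1.8)·(0.2) + (2.8)·(0.2) + (-3.2)·(-1.8)) / 4 = 10.2/4 = 2.55
  s[Y,Y] = ((2.2)·(2.2) + (-0.8)·(-0.8) + (0.2)·(0.2) + (0.2)·(0.2) + (-1.8)·(-1.8)) / 4 = 8.8/4 = 2.2
  Sample standard deviations s_i = √(s[i,i]):
  s(X) = √(6.7) = 2.5884
  s(Y) = √(2.2) = 1.4832

Step 3 — r_{ij} = s_{ij} / (s_i · s_j):
  r[X,X] = 1 (diagonal).
  r[X,Y] = 2.55 / (2.5884 · 1.4832) = 2.55 / 3.8393 = 0.6642
  r[Y,Y] = 1 (diagonal).

R is symmetric with unit diagonal. Assembling:

R = [[1, 0.6642],
 [0.6642, 1]]


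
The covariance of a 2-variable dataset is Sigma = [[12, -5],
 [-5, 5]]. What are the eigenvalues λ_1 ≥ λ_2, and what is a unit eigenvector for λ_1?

Step 1 — characteristic polynomial of 2×2 Sigma:
  det(Sigma - λI) = λ² - trace · λ + det = 0.
  trace = 12 + 5 = 17, det = 12·5 - (-5)² = 35.
Step 2 — discriminant:
  Δ = trace² - 4·det = 289 - 140 = 149.
Step 3 — eigenvalues:
  λ = (trace ± √Δ)/2 = (17 ± 12.2066)/2,
  λ_1 = 14.6033,  λ_2 = 2.3967.

Step 4 — unit eigenvector for λ_1: solve (Sigma - λ_1 I)v = 0. First row:
  (12 - 14.6033)·v_x + (-5)·v_y = 0, i.e. (-2.6033)·v_x + (-5)·v_y = 0,
  so v ∝ (b, λ_1 - a) = (-5, 2.6033); multiply by -1 so the first entry is positive: u = (5, -2.6033).
  ||u|| = √((5)² + (-2.6033)²) = √(31.7771) ≈ 5.6371,
  v_1 = u/||u|| ≈ (0.887, -0.4618) (||v_1|| = 1).

λ_1 = 14.6033,  λ_2 = 2.3967;  v_1 ≈ (0.887, -0.4618)


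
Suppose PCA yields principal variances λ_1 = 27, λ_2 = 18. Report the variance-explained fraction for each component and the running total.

Step 1 — total variance = trace(Sigma) = Σ λ_i = 27 + 18 = 45.

Step 2 — fraction explained by component i = λ_i / Σ λ:
  PC1: 27/45 = 0.6
  PC2: 18/45 = 0.4

Step 3 — cumulative fraction after k components = (λ_1 + ... + λ_k) / Σ λ:
  k = 1: 27/45 = 0.6
  k = 2: (27 + 18)/45 = 45/45 = 1

Summary (fraction, with percent):

explained: PC1 0.6 (60%), PC2 0.4 (40%);  cumulative: 0.6, 1


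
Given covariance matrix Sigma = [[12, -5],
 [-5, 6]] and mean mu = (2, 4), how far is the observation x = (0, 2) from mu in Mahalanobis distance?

Step 1 — centre the observation: (x - mu) = (-2, -2).

Step 2 — invert Sigma. det(Sigma) = 12·6 - (-5)² = 47.
  Sigma^{-1} = (1/det) · [[d, -b], [-b, a]] = [[0.1277, 0.1064],
 [0.1064, 0.2553]].

Step 3 — form the quadratic (x - mu)^T · Sigma^{-1} · (x - mu):
  Sigma^{-1} · (x - mu) = (-0.4681, -0.7234).
  (x - mu)^T · [Sigma^{-1} · (x - mu)] = (-2)·(-0.4681) + (-2)·(-0.7234) = 2.383.

Step 4 — take square root: d = √(2.383) ≈ 1.5437.

d(x, mu) = √(2.383) ≈ 1.5437


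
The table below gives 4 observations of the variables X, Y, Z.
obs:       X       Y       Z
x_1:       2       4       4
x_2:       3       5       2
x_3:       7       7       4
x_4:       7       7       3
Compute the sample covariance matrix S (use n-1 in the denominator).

Step 1 — column means:
  mean(X) = (2 + 3 + 7 + 7) / 4 = 19/4 = 4.75
  mean(Y) = (4 + 5 + 7 + 7) / 4 = 23/4 = 5.75
  mean(Z) = (4 + 2 + 4 + 3) / 4 = 13/4 = 3.25

Step 2 — sample covariance S[i,j] = (1/(n-1)) · Σ_k (x_{k,i} - mean_i) · (x_{k,j} - mean_j), with n-1 = 3.
  S[X,X] = ((-2.75)·(-2.75) + (-1.75)·(-1.75) + (2.25)·(2.25) + (2.25)·(2.25)) / 3 = 20.75/3 = 6.9167
  S[X,Y] = ((-2.75)·(-1.75) + (-1.75)·(-0.75) + (2.25)·(1.25) + (2.25)·(1.25)) / 3 = 11.75/3 = 3.9167
  S[X,Z] = ((-2.75)·(0.75) + (-1.75)·(-1.25) + (2.25)·(0.75) + (2.25)·(-0.25)) / 3 = 1.25/3 = 0.4167
  S[Y,Y] = ((-1.75)·(-1.75) + (-0.75)·(-0.75) + (1.25)·(1.25) + (1.25)·(1.25)) / 3 = 6.75/3 = 2.25
  S[Y,Z] = ((-1.75)·(0.75) + (-0.75)·(-1.25) + (1.25)·(0.75) + (1.25)·(-0.25)) / 3 = 0.25/3 = 0.0833
  S[Z,Z] = ((0.75)·(0.75) + (-1.25)·(-1.25) + (0.75)·(0.75) + (-0.25)·(-0.25)) / 3 = 2.75/3 = 0.9167

S is symmetric (S[j,i] = S[i,j]). Assembling:

S = [[6.9167, 3.9167, 0.4167],
 [3.9167, 2.25, 0.0833],
 [0.4167, 0.0833, 0.9167]]


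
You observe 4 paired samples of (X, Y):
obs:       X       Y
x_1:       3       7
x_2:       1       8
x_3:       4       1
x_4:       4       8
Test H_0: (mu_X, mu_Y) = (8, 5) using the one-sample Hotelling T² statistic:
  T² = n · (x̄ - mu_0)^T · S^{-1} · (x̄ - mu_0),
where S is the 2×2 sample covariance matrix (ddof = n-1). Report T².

Step 1 — sample mean vector:
  mean(X) = (3 + 1 + 4 + 4) / 4 = 12/4 = 3
  mean(Y) = (7 + 8 + 1 + 8) / 4 = 24/4 = 6
  x̄ = (3, 6),  deviation x̄ - mu_0 = (3, 6) - (8, 5) = (-5, 1).

Step 2 — sample covariance matrix, S[i,j] = (1/(n-1)) · Σ_k (x_{k,i} - mean_i) · (x_{k,j} - mean_j), divisor n-1 = 3:
  S[X,X] = ((0)·(0) + (-2)·(-2) + (1)·(1) + (1)·(1)) / 3 = 6/3 = 2
  S[X,Y] = ((0)·(1) + (-2)·(2) + (1)·(-5) + (1)·(2)) / 3 = -7/3 = -2.3333
  S[Y,Y] = ((1)·(1) + (2)·(2) + (-5)·(-5) + (2)·(2)) / 3 = 34/3 = 11.3333
  S = [[2, -2.3333],
 [-2.3333, 11.3333]].

Step 3 — invert S. det(S) = 2·11.3333 - (-2.3333)² = 17.2222.
  S^{-1} = (1/det) · [[d, -b], [-b, a]] = [[0.6581, 0.1355],
 [0.1355, 0.1161]].

Step 4 — quadratic form (x̄ - mu_0)^T · S^{-1} · (x̄ - mu_0):
  S^{-1} · (x̄ - mu_0) = (-3.1548, -0.5613),
  (x̄ - mu_0)^T · [...] = (-5)·(-3.1548) + (1)·(-0.5613) = 15.2129.

Step 5 — scale by n: T² = 4 · 15.2129 = 60.8516.

T² ≈ 60.8516


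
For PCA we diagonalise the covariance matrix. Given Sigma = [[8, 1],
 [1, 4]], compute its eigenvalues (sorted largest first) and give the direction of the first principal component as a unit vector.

Step 1 — characteristic polynomial of 2×2 Sigma:
  det(Sigma - λI) = λ² - trace · λ + det = 0.
  trace = 8 + 4 = 12, det = 8·4 - (1)² = 31.
Step 2 — discriminant:
  Δ = trace² - 4·det = 144 - 124 = 20.
Step 3 — eigenvalues:
  λ = (trace ± √Δ)/2 = (12 ± 4.4721)/2,
  λ_1 = 8.2361,  λ_2 = 3.7639.

Step 4 — unit eigenvector for λ_1: solve (Sigma - λ_1 I)v = 0. First row:
  (8 - 8.2361)·v_x + (1)·v_y = 0, i.e. (-0.2361)·v_x + (1)·v_y = 0,
  so v ∝ (b, λ_1 - a) = (1, 0.2361) = u.
  ||u|| = √((1)² + (0.2361)²) = √(1.0557) ≈ 1.0275,
  v_1 = u/||u|| ≈ (0.9732, 0.2298) (||v_1|| = 1).

λ_1 = 8.2361,  λ_2 = 3.7639;  v_1 ≈ (0.9732, 0.2298)


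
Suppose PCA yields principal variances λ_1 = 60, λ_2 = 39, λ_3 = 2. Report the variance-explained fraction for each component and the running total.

Step 1 — total variance = trace(Sigma) = Σ λ_i = 60 + 39 + 2 = 101.

Step 2 — fraction explained by component i = λ_i / Σ λ:
  PC1: 60/101 = 0.5941
  PC2: 39/101 = 0.3861
  PC3: 2/101 = 0.0198

Step 3 — cumulative fraction after k components = (λ_1 + ... + λ_k) / Σ λ:
  k = 1: 60/101 = 0.5941
  k = 2: (60 + 39)/101 = 99/101 = 0.9802
  k = 3: (60 + 39 + 2)/101 = 101/101 = 1

Summary (fraction, with percent):

explained: PC1 0.5941 (59.41%), PC2 0.3861 (38.61%), PC3 0.0198 (1.98%);  cumulative: 0.5941, 0.9802, 1


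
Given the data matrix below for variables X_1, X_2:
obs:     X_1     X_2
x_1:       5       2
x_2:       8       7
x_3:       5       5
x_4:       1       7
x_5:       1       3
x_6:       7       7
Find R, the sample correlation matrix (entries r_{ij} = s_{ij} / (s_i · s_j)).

Step 1 — column means:
  mean(X_1) = (5 + 8 + 5 + 1 + 1 + 7) / 6 = 27/6 = 4.5
  mean(X_2) = (2 + 7 + 5 + 7 + 3 + 7) / 6 = 31/6 = 5.1667

Step 2 — sample variances and covariances s[i,j] = (1/(n-1)) · Σ_k (x_{k,i} - mean_i) · (x_{k,j} - mean_j), with n-1 = 5:
  s[X_1,X_1] = ((0.5)·(0.5) + (3.5)·(3.5) + (0.5)·(0.5) + (-3.5)·(-3.5) + (-3.5)·(-3.5) + (2.5)·(2.5)) / 5 = 43.5/5 = 8.7
  s[X_1,X_2] = ((0.5)·(-3.1667) + (3.5)·(1.8333) + (0.5)·(-0.1667) + (-3.5)·(1.8333) + (-3.5)·(-2.1667) + (2.5)·(1.8333)) / 5 = 10.5/5 = 2.1
  s[X_2,X_2] = ((-3.1667)·(-3.1667) + (1.8333)·(1.8333) + (-0.1667)·(-0.1667) + (1.8333)·(1.8333) + (-2.1667)·(-2.1667) + (1.8333)·(1.8333)) / 5 = 24.8333/5 = 4.9667
  Sample standard deviations s_i = √(s[i,i]):
  s(X_1) = √(8.7) = 2.9496
  s(X_2) = √(4.9667) = 2.2286

Step 3 — r_{ij} = s_{ij} / (s_i · s_j):
  r[X_1,X_1] = 1 (diagonal).
  r[X_1,X_2] = 2.1 / (2.9496 · 2.2286) = 2.1 / 6.5734 = 0.3195
  r[X_2,X_2] = 1 (diagonal).

R is symmetric with unit diagonal. Assembling:

R = [[1, 0.3195],
 [0.3195, 1]]


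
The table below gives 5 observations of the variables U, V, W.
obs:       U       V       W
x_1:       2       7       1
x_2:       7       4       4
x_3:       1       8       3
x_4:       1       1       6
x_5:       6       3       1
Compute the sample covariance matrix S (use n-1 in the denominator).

Step 1 — column means:
  mean(U) = (2 + 7 + 1 + 1 + 6) / 5 = 17/5 = 3.4
  mean(V) = (7 + 4 + 8 + 1 + 3) / 5 = 23/5 = 4.6
  mean(W) = (1 + 4 + 3 + 6 + 1) / 5 = 15/5 = 3

Step 2 — sample covariance S[i,j] = (1/(n-1)) · Σ_k (x_{k,i} - mean_i) · (x_{k,j} - mean_j), with n-1 = 4.
  S[U,U] = ((-1.4)·(-1.4) + (3.6)·(3.6) + (-2.4)·(-2.4) + (-2.4)·(-2.4) + (2.6)·(2.6)) / 4 = 33.2/4 = 8.3
  S[U,V] = ((-1.4)·(2.4) + (3.6)·(-0.6) + (-2.4)·(3.4) + (-2.4)·(-3.6) + (2.6)·(-1.6)) / 4 = -9.2/4 = -2.3
  S[U,W] = ((-1.4)·(-2) + (3.6)·(1) + (-2.4)·(0) + (-2.4)·(3) + (2.6)·(-2)) / 4 = -6/4 = -1.5
  S[V,V] = ((2.4)·(2.4) + (-0.6)·(-0.6) + (3.4)·(3.4) + (-3.6)·(-3.6) + (-1.6)·(-1.6)) / 4 = 33.2/4 = 8.3
  S[V,W] = ((2.4)·(-2) + (-0.6)·(1) + (3.4)·(0) + (-3.6)·(3) + (-1.6)·(-2)) / 4 = -13/4 = -3.25
  S[W,W] = ((-2)·(-2) + (1)·(1) + (0)·(0) + (3)·(3) + (-2)·(-2)) / 4 = 18/4 = 4.5

S is symmetric (S[j,i] = S[i,j]). Assembling:

S = [[8.3, -2.3, -1.5],
 [-2.3, 8.3, -3.25],
 [-1.5, -3.25, 4.5]]


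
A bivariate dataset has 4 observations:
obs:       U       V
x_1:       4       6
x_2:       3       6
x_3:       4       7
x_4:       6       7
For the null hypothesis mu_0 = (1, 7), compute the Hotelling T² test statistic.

Step 1 — sample mean vector:
  mean(U) = (4 + 3 + 4 + 6) / 4 = 17/4 = 4.25
  mean(V) = (6 + 6 + 7 + 7) / 4 = 26/4 = 6.5
  x̄ = (4.25, 6.5),  deviation x̄ - mu_0 = (4.25, 6.5) - (1, 7) = (3.25, -0.5).

Step 2 — sample covariance matrix, S[i,j] = (1/(n-1)) · Σ_k (x_{k,i} - mean_i) · (x_{k,j} - mean_j), divisor n-1 = 3:
  S[U,U] = ((-0.25)·(-0.25) + (-1.25)·(-1.25) + (-0.25)·(-0.25) + (1.75)·(1.75)) / 3 = 4.75/3 = 1.5833
  S[U,V] = ((-0.25)·(-0.5) + (-1.25)·(-0.5) + (-0.25)·(0.5) + (1.75)·(0.5)) / 3 = 1.5/3 = 0.5
  S[V,V] = ((-0.5)·(-0.5) + (-0.5)·(-0.5) + (0.5)·(0.5) + (0.5)·(0.5)) / 3 = 1/3 = 0.3333
  S = [[1.5833, 0.5],
 [0.5, 0.3333]].

Step 3 — invert S. det(S) = 1.5833·0.3333 - (0.5)² = 0.2778.
  S^{-1} = (1/det) · [[d, -b], [-b, a]] = [[1.2, -1.8],
 [-1.8, 5.7]].

Step 4 — quadratic form (x̄ - mu_0)^T · S^{-1} · (x̄ - mu_0):
  S^{-1} · (x̄ - mu_0) = (4.8, -8.7),
  (x̄ - mu_0)^T · [...] = (3.25)·(4.8) + (-0.5)·(-8.7) = 19.95.

Step 5 — scale by n: T² = 4 · 19.95 = 79.8.

T² ≈ 79.8


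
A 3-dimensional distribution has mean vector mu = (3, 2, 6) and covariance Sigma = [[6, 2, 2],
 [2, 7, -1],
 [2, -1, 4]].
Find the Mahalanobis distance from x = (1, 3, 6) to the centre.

Step 1 — centre the observation: (x - mu) = (-2, 1, 0).

Step 2 — invert Sigma (cofactor / det for 3×3, or solve directly):
  Sigma^{-1} = [[0.2455, -0.0909, -0.1455],
 [-0.0909, 0.1818, 0.0909],
 [-0.1455, 0.0909, 0.3455]].

Step 3 — form the quadratic (x - mu)^T · Sigma^{-1} · (x - mu):
  Sigma^{-1} · (x - mu) = (-0.5818, 0.3636, 0.3818).
  (x - mu)^T · [Sigma^{-1} · (x - mu)] = (-2)·(-0.5818) + (1)·(0.3636) + (0)·(0.3818) = 1.5273.

Step 4 — take square root: d = √(1.5273) ≈ 1.2358.

d(x, mu) = √(1.5273) ≈ 1.2358


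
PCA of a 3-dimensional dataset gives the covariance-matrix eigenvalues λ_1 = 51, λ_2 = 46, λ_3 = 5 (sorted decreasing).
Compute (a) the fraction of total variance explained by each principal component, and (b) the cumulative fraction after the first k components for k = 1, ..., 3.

Step 1 — total variance = trace(Sigma) = Σ λ_i = 51 + 46 + 5 = 102.

Step 2 — fraction explained by component i = λ_i / Σ λ:
  PC1: 51/102 = 0.5
  PC2: 46/102 = 0.451
  PC3: 5/102 = 0.049

Step 3 — cumulative fraction after k components = (λ_1 + ... + λ_k) / Σ λ:
  k = 1: 51/102 = 0.5
  k = 2: (51 + 46)/102 = 97/102 = 0.951
  k = 3: (51 + 46 + 5)/102 = 102/102 = 1

Summary (fraction, with percent):

explained: PC1 0.5 (50%), PC2 0.451 (45.1%), PC3 0.049 (4.9%);  cumulative: 0.5, 0.951, 1


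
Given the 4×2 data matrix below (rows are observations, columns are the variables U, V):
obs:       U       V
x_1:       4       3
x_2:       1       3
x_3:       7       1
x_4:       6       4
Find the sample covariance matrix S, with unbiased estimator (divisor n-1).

Step 1 — column means:
  mean(U) = (4 + 1 + 7 + 6) / 4 = 18/4 = 4.5
  mean(V) = (3 + 3 + 1 + 4) / 4 = 11/4 = 2.75

Step 2 — sample covariance S[i,j] = (1/(n-1)) · Σ_k (x_{k,i} - mean_i) · (x_{k,j} - mean_j), with n-1 = 3.
  S[U,U] = ((-0.5)·(-0.5) + (-3.5)·(-3.5) + (2.5)·(2.5) + (1.5)·(1.5)) / 3 = 21/3 = 7
  S[U,V] = ((-0.5)·(0.25) + (-3.5)·(0.25) + (2.5)·(-1.75) + (1.5)·(1.25)) / 3 = -3.5/3 = -1.1667
  S[V,V] = ((0.25)·(0.25) + (0.25)·(0.25) + (-1.75)·(-1.75) + (1.25)·(1.25)) / 3 = 4.75/3 = 1.5833

S is symmetric (S[j,i] = S[i,j]). Assembling:

S = [[7, -1.1667],
 [-1.1667, 1.5833]]


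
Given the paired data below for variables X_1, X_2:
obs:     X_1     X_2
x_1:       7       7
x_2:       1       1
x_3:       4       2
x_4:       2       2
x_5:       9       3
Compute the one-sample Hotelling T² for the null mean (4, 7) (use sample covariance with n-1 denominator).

Step 1 — sample mean vector:
  mean(X_1) = (7 + 1 + 4 + 2 + 9) / 5 = 23/5 = 4.6
  mean(X_2) = (7 + 1 + 2 + 2 + 3) / 5 = 15/5 = 3
  x̄ = (4.6, 3),  deviation x̄ - mu_0 = (4.6, 3) - (4, 7) = (0.6, -4).

Step 2 — sample covariance matrix, S[i,j] = (1/(n-1)) · Σ_k (x_{k,i} - mean_i) · (x_{k,j} - mean_j), divisor n-1 = 4:
  S[X_1,X_1] = ((2.4)·(2.4) + (-3.6)·(-3.6) + (-0.6)·(-0.6) + (-2.6)·(-2.6) + (4.4)·(4.4)) / 4 = 45.2/4 = 11.3
  S[X_1,X_2] = ((2.4)·(4) + (-3.6)·(-2) + (-0.6)·(-1) + (-2.6)·(-1) + (4.4)·(0)) / 4 = 20/4 = 5
  S[X_2,X_2] = ((4)·(4) + (-2)·(-2) + (-1)·(-1) + (-1)·(-1) + (0)·(0)) / 4 = 22/4 = 5.5
  S = [[11.3, 5],
 [5, 5.5]].

Step 3 — invert S. det(S) = 11.3·5.5 - (5)² = 37.15.
  S^{-1} = (1/det) · [[d, -b], [-b, a]] = [[0.148, -0.1346],
 [-0.1346, 0.3042]].

Step 4 — quadratic form (x̄ - mu_0)^T · S^{-1} · (x̄ - mu_0):
  S^{-1} · (x̄ - mu_0) = (0.6272, -1.2974),
  (x̄ - mu_0)^T · [...] = (0.6)·(0.6272) + (-4)·(-1.2974) = 5.5661.

Step 5 — scale by n: T² = 5 · 5.5661 = 27.8304.

T² ≈ 27.8304


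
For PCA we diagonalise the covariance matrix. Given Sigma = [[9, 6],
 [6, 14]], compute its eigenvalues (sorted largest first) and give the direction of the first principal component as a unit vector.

Step 1 — characteristic polynomial of 2×2 Sigma:
  det(Sigma - λI) = λ² - trace · λ + det = 0.
  trace = 9 + 14 = 23, det = 9·14 - (6)² = 90.
Step 2 — discriminant:
  Δ = trace² - 4·det = 529 - 360 = 169.
Step 3 — eigenvalues:
  λ = (trace ± √Δ)/2 = (23 ± 13)/2,
  λ_1 = 18,  λ_2 = 5.

Step 4 — unit eigenvector for λ_1: solve (Sigma - λ_1 I)v = 0. First row:
  (9 - 18)·v_x + (6)·v_y = 0, i.e. (-9)·v_x + (6)·v_y = 0,
  so v ∝ (b, λ_1 - a) = (6, 9) = u.
  ||u|| = √((6)² + (9)²) = √(117) ≈ 10.8167,
  v_1 = u/||u|| ≈ (0.5547, 0.8321) (||v_1|| = 1).

λ_1 = 18,  λ_2 = 5;  v_1 ≈ (0.5547, 0.8321)


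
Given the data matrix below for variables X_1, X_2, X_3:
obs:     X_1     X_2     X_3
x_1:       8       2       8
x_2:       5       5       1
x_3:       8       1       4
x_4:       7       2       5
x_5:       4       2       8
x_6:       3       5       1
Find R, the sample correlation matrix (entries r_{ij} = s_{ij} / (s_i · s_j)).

Step 1 — column means:
  mean(X_1) = (8 + 5 + 8 + 7 + 4 + 3) / 6 = 35/6 = 5.8333
  mean(X_2) = (2 + 5 + 1 + 2 + 2 + 5) / 6 = 17/6 = 2.8333
  mean(X_3) = (8 + 1 + 4 + 5 + 8 + 1) / 6 = 27/6 = 4.5

Step 2 — sample variances and covariances s[i,j] = (1/(n-1)) · Σ_k (x_{k,i} - mean_i) · (x_{k,j} - mean_j), with n-1 = 5:
  s[X_1,X_1] = ((2.1667)·(2.1667) + (-0.8333)·(-0.8333) + (2.1667)·(2.1667) + (1.1667)·(1.1667) + (-1.8333)·(-1.8333) + (-2.8333)·(-2.8333)) / 5 = 22.8333/5 = 4.5667
  s[X_1,X_2] = ((2.1667)·(-0.8333) + (-0.8333)·(2.1667) + (2.1667)·(-1.8333) + (1.1667)·(-0.8333) + (-1.8333)·(-0.8333) + (-2.8333)·(2.1667)) / 5 = -13.1667/5 = -2.6333
  s[X_1,X_3] = ((2.1667)·(3.5) + (-0.8333)·(-3.5) + (2.1667)·(-0.5) + (1.1667)·(0.5) + (-1.8333)·(3.5) + (-2.8333)·(-3.5)) / 5 = 13.5/5 = 2.7
  s[X_2,X_2] = ((-0.8333)·(-0.8333) + (2.1667)·(2.1667) + (-1.8333)·(-1.8333) + (-0.8333)·(-0.8333) + (-0.8333)·(-0.8333) + (2.1667)·(2.1667)) / 5 = 14.8333/5 = 2.9667
  s[X_2,X_3] = ((-0.8333)·(3.5) + (2.1667)·(-3.5) + (-1.8333)·(-0.5) + (-0.8333)·(0.5) + (-0.8333)·(3.5) + (2.1667)·(-3.5)) / 5 = -20.5/5 = -4.1
  s[X_3,X_3] = ((3.5)·(3.5) + (-3.5)·(-3.5) + (-0.5)·(-0.5) + (0.5)·(0.5) + (3.5)·(3.5) + (-3.5)·(-3.5)) / 5 = 49.5/5 = 9.9
  Sample standard deviations s_i = √(s[i,i]):
  s(X_1) = √(4.5667) = 2.137
  s(X_2) = √(2.9667) = 1.7224
  s(X_3) = √(9.9) = 3.1464

Step 3 — r_{ij} = s_{ij} / (s_i · s_j):
  r[X_1,X_1] = 1 (diagonal).
  r[X_1,X_2] = -2.6333 / (2.137 · 1.7224) = -2.6333 / 3.6807 = -0.7154
  r[X_1,X_3] = 2.7 / (2.137 · 3.1464) = 2.7 / 6.7238 = 0.4016
  r[X_2,X_2] = 1 (diagonal).
  r[X_2,X_3] = -4.1 / (1.7224 · 3.1464) = -4.1 / 5.4194 = -0.7565
  r[X_3,X_3] = 1 (diagonal).

R is symmetric with unit diagonal. Assembling:

R = [[1, -0.7154, 0.4016],
 [-0.7154, 1, -0.7565],
 [0.4016, -0.7565, 1]]


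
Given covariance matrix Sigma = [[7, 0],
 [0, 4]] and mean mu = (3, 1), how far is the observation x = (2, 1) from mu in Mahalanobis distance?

Step 1 — centre the observation: (x - mu) = (-1, 0).

Step 2 — invert Sigma. det(Sigma) = 7·4 - (0)² = 28.
  Sigma^{-1} = (1/det) · [[d, -b], [-b, a]] = [[0.1429, 0],
 [0, 0.25]].

Step 3 — form the quadratic (x - mu)^T · Sigma^{-1} · (x - mu):
  Sigma^{-1} · (x - mu) = (-0.1429, 0).
  (x - mu)^T · [Sigma^{-1} · (x - mu)] = (-1)·(-0.1429) + (0)·(0) = 0.1429.

Step 4 — take square root: d = √(0.1429) ≈ 0.378.

d(x, mu) = √(0.1429) ≈ 0.378


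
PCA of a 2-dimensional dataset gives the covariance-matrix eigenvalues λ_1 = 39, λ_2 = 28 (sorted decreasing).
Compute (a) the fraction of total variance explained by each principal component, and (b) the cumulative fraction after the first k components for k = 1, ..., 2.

Step 1 — total variance = trace(Sigma) = Σ λ_i = 39 + 28 = 67.

Step 2 — fraction explained by component i = λ_i / Σ λ:
  PC1: 39/67 = 0.5821
  PC2: 28/67 = 0.4179

Step 3 — cumulative fraction after k components = (λ_1 + ... + λ_k) / Σ λ:
  k = 1: 39/67 = 0.5821
  k = 2: (39 + 28)/67 = 67/67 = 1

Summary (fraction, with percent):

explained: PC1 0.5821 (58.21%), PC2 0.4179 (41.79%);  cumulative: 0.5821, 1


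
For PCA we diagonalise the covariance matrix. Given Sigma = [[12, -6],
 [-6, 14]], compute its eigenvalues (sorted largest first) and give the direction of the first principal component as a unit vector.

Step 1 — characteristic polynomial of 2×2 Sigma:
  det(Sigma - λI) = λ² - trace · λ + det = 0.
  trace = 12 + 14 = 26, det = 12·14 - (-6)² = 132.
Step 2 — discriminant:
  Δ = trace² - 4·det = 676 - 528 = 148.
Step 3 — eigenvalues:
  λ = (trace ± √Δ)/2 = (26 ± 12.1655)/2,
  λ_1 = 19.0828,  λ_2 = 6.9172.

Step 4 — unit eigenvector for λ_1: solve (Sigma - λ_1 I)v = 0. First row:
  (12 - 19.0828)·v_x + (-6)·v_y = 0, i.e. (-7.0828)·v_x + (-6)·v_y = 0,
  so v ∝ (b, λ_1 - a) = (-6, 7.0828); multiply by -1 so the first entry is positive: u = (6, -7.0828).
  ||u|| = √((6)² + (-7.0828)²) = √(86.1655) ≈ 9.2825,
  v_1 = u/||u|| ≈ (0.6464, -0.763) (||v_1|| = 1).

λ_1 = 19.0828,  λ_2 = 6.9172;  v_1 ≈ (0.6464, -0.763)


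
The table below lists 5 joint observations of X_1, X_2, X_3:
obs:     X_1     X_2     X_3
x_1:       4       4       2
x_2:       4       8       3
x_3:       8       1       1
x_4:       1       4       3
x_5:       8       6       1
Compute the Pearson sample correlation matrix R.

Step 1 — column means:
  mean(X_1) = (4 + 4 + 8 + 1 + 8) / 5 = 25/5 = 5
  mean(X_2) = (4 + 8 + 1 + 4 + 6) / 5 = 23/5 = 4.6
  mean(X_3) = (2 + 3 + 1 + 3 + 1) / 5 = 10/5 = 2

Step 2 — sample variances and covariances s[i,j] = (1/(n-1)) · Σ_k (x_{k,i} - mean_i) · (x_{k,j} - mean_j), with n-1 = 4:
  s[X_1,X_1] = ((-1)·(-1) + (-1)·(-1) + (3)·(3) + (-4)·(-4) + (3)·(3)) / 4 = 36/4 = 9
  s[X_1,X_2] = ((-1)·(-0.6) + (-1)·(3.4) + (3)·(-3.6) + (-4)·(-0.6) + (3)·(1.4)) / 4 = -7/4 = -1.75
  s[X_1,X_3] = ((-1)·(0) + (-1)·(1) + (3)·(-1) + (-4)·(1) + (3)·(-1)) / 4 = -11/4 = -2.75
  s[X_2,X_2] = ((-0.6)·(-0.6) + (3.4)·(3.4) + (-3.6)·(-3.6) + (-0.6)·(-0.6) + (1.4)·(1.4)) / 4 = 27.2/4 = 6.8
  s[X_2,X_3] = ((-0.6)·(0) + (3.4)·(1) + (-3.6)·(-1) + (-0.6)·(1) + (1.4)·(-1)) / 4 = 5/4 = 1.25
  s[X_3,X_3] = ((0)·(0) + (1)·(1) + (-1)·(-1) + (1)·(1) + (-1)·(-1)) / 4 = 4/4 = 1
  Sample standard deviations s_i = √(s[i,i]):
  s(X_1) = √(9) = 3
  s(X_2) = √(6.8) = 2.6077
  s(X_3) = √(1) = 1

Step 3 — r_{ij} = s_{ij} / (s_i · s_j):
  r[X_1,X_1] = 1 (diagonal).
  r[X_1,X_2] = -1.75 / (3 · 2.6077) = -1.75 / 7.823 = -0.2237
  r[X_1,X_3] = -2.75 / (3 · 1) = -2.75 / 3 = -0.9167
  r[X_2,X_2] = 1 (diagonal).
  r[X_2,X_3] = 1.25 / (2.6077 · 1) = 1.25 / 2.6077 = 0.4794
  r[X_3,X_3] = 1 (diagonal).

R is symmetric with unit diagonal. Assembling:

R = [[1, -0.2237, -0.9167],
 [-0.2237, 1, 0.4794],
 [-0.9167, 0.4794, 1]]


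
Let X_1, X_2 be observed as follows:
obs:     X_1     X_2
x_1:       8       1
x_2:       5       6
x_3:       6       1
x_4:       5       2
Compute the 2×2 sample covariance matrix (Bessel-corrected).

Step 1 — column means:
  mean(X_1) = (8 + 5 + 6 + 5) / 4 = 24/4 = 6
  mean(X_2) = (1 + 6 + 1 + 2) / 4 = 10/4 = 2.5

Step 2 — sample covariance S[i,j] = (1/(n-1)) · Σ_k (x_{k,i} - mean_i) · (x_{k,j} - mean_j), with n-1 = 3.
  S[X_1,X_1] = ((2)·(2) + (-1)·(-1) + (0)·(0) + (-1)·(-1)) / 3 = 6/3 = 2
  S[X_1,X_2] = ((2)·(-1.5) + (-1)·(3.5) + (0)·(-1.5) + (-1)·(-0.5)) / 3 = -6/3 = -2
  S[X_2,X_2] = ((-1.5)·(-1.5) + (3.5)·(3.5) + (-1.5)·(-1.5) + (-0.5)·(-0.5)) / 3 = 17/3 = 5.6667

S is symmetric (S[j,i] = S[i,j]). Assembling:

S = [[2, -2],
 [-2, 5.6667]]


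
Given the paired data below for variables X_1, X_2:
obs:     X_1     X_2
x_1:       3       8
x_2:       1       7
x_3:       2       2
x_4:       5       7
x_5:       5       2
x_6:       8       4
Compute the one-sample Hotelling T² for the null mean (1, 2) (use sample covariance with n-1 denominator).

Step 1 — sample mean vector:
  mean(X_1) = (3 + 1 + 2 + 5 + 5 + 8) / 6 = 24/6 = 4
  mean(X_2) = (8 + 7 + 2 + 7 + 2 + 4) / 6 = 30/6 = 5
  x̄ = (4, 5),  deviation x̄ - mu_0 = (4, 5) - (1, 2) = (3, 3).

Step 2 — sample covariance matrix, S[i,j] = (1/(n-1)) · Σ_k (x_{k,i} - mean_i) · (x_{k,j} - mean_j), divisor n-1 = 5:
  S[X_1,X_1] = ((-1)·(-1) + (-3)·(-3) + (-2)·(-2) + (1)·(1) + (1)·(1) + (4)·(4)) / 5 = 32/5 = 6.4
  S[X_1,X_2] = ((-1)·(3) + (-3)·(2) + (-2)·(-3) + (1)·(2) + (1)·(-3) + (4)·(-1)) / 5 = -8/5 = -1.6
  S[X_2,X_2] = ((3)·(3) + (2)·(2) + (-3)·(-3) + (2)·(2) + (-3)·(-3) + (-1)·(-1)) / 5 = 36/5 = 7.2
  S = [[6.4, -1.6],
 [-1.6, 7.2]].

Step 3 — invert S. det(S) = 6.4·7.2 - (-1.6)² = 43.52.
  S^{-1} = (1/det) · [[d, -b], [-b, a]] = [[0.1654, 0.0368],
 [0.0368, 0.1471]].

Step 4 — quadratic form (x̄ - mu_0)^T · S^{-1} · (x̄ - mu_0):
  S^{-1} · (x̄ - mu_0) = (0.6066, 0.5515),
  (x̄ - mu_0)^T · [...] = (3)·(0.6066) + (3)·(0.5515) = 3.4743.

Step 5 — scale by n: T² = 6 · 3.4743 = 20.8456.

T² ≈ 20.8456
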